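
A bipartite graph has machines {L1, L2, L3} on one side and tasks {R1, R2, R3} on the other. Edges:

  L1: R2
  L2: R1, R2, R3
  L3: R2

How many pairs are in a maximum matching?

2

Unit-capacity flow: source→left, listed edges, right→sink; max matching = max flow.
Augmenting path L1→R2 (+1); matched 1.
Augmenting path L2→R1 (+1); matched 2.
No augmenting path remains; maximum matching = 2.
König certificate: {L2, R2} is a vertex cover of size 2 (every listed pair touches it), so no matching can be larger.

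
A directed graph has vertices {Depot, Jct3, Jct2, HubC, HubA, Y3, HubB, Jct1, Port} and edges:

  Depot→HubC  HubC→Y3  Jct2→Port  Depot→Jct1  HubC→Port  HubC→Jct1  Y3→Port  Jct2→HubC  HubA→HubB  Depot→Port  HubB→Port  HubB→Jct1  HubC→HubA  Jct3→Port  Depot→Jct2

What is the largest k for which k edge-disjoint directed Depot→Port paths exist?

3

Assign every edge capacity 1; by Menger, the answer equals the max flow.
Path Depot→Port (+1); total 1.
Path Depot→Jct2→Port (+1); total 2.
Path Depot→HubC→Port (+1); total 3.
No residual Depot→Port path; max flow = 3.
Certifying cut of size 3: {Depot→HubC, Depot→Jct2, Depot→Port}.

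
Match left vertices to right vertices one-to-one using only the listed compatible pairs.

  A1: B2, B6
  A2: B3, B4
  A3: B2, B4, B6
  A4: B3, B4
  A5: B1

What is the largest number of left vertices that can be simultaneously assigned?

5

Unit-capacity flow: source→left, listed edges, right→sink; max matching = max flow.
Augmenting path A1→B2 (+1); matched 1.
Augmenting path A2→B3 (+1); matched 2.
Augmenting path A3→B4 (+1); matched 3.
Augmenting path A5→B1 (+1); matched 4.
Augmenting path A4→B4→A3→B6 (+1); matched 5.
No augmenting path remains; maximum matching = 5.
König certificate: {A1, A2, A3, A4, A5} is a vertex cover of size 5 (every listed pair touches it), so no matching can be larger.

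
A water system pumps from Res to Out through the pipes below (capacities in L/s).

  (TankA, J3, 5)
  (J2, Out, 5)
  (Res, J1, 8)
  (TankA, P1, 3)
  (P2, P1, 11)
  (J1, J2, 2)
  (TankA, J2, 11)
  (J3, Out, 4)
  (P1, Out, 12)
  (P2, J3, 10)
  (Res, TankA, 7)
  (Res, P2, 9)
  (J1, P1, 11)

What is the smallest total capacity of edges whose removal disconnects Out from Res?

Augment Res→J1→P1→Out: bottleneck 8, flow now 8.
Augment Res→TankA→P1→Out: bottleneck 3, flow now 11.
Augment Res→TankA→J3→Out: bottleneck 4, flow now 15.
Augment Res→P2→P1→Out: bottleneck 1, flow now 16.
Augment Res→P2→P1→J1→J2→Out: bottleneck 2, flow now 18. (uses reverse residual edge)
Augment Res→P2→P1→TankA→J2→Out: bottleneck 3, flow now 21. (uses reverse residual edge)
No augmenting path remains; maximum flow = 21.
By max-flow min-cut, the minimum cut capacity equals the max flow.
In the residual graph, reachable from Res: {Res, J1, TankA, P2, P1, J3, J2}.
Min-cut edges: P1→Out (12), J3→Out (4), J2→Out (5); capacity 12 + 4 + 5 = 21.

21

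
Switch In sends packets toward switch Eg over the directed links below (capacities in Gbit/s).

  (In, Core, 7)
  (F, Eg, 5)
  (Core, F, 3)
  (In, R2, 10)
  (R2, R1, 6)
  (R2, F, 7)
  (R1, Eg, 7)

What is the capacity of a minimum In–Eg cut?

Augment In→R2→F→Eg: bottleneck 5, flow now 5.
Augment In→R2→R1→Eg: bottleneck 5, flow now 10.
Augment In→Core→F→R2→R1→Eg: bottleneck 1, flow now 11. (uses reverse residual edge)
No augmenting path remains; maximum flow = 11.
By max-flow min-cut, the minimum cut capacity equals the max flow.
In the residual graph, reachable from In: {In, R2, Core, F}.
Min-cut edges: R2→R1 (6), F→Eg (5); capacity 6 + 5 = 11.

11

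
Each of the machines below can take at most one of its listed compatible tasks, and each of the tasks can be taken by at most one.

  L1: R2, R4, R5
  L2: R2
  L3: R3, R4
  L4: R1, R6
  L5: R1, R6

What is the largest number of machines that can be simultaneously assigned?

Unit-capacity flow: source→left, listed edges, right→sink; max matching = max flow.
Augmenting path L1→R2 (+1); matched 1.
Augmenting path L3→R3 (+1); matched 2.
Augmenting path L4→R1 (+1); matched 3.
Augmenting path L5→R6 (+1); matched 4.
Augmenting path L2→R2→L1→R4 (+1); matched 5.
No augmenting path remains; maximum matching = 5.
König certificate: {L1, L2, L3, L4, L5} is a vertex cover of size 5 (every listed pair touches it), so no matching can be larger.

5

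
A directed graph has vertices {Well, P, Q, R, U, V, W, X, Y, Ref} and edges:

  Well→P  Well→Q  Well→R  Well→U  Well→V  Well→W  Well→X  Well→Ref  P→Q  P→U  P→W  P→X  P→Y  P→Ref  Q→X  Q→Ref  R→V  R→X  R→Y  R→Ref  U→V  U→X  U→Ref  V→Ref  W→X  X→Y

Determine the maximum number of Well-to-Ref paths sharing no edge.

6

Assign every edge capacity 1; by Menger, the answer equals the max flow.
Path Well→Ref (+1); total 1.
Path Well→P→Ref (+1); total 2.
Path Well→Q→Ref (+1); total 3.
Path Well→R→Ref (+1); total 4.
Path Well→U→Ref (+1); total 5.
Path Well→V→Ref (+1); total 6.
No residual Well→Ref path; max flow = 6.
Certifying cut of size 6: {Well→P, Well→Q, Well→R, Well→Ref, Well→U, Well→V}.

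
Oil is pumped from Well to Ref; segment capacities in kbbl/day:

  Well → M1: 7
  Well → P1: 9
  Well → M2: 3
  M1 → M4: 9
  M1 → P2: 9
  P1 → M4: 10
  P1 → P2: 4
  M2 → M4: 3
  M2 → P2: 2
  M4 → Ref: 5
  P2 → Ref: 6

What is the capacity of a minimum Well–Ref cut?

11

Augment Well→M1→M4→Ref: bottleneck 5, flow now 5.
Augment Well→M1→P2→Ref: bottleneck 2, flow now 7.
Augment Well→P1→P2→Ref: bottleneck 4, flow now 11.
No augmenting path remains; maximum flow = 11.
By max-flow min-cut, the minimum cut capacity equals the max flow.
In the residual graph, reachable from Well: {Well, M1, P1, M2, M4, P2}.
Min-cut edges: M4→Ref (5), P2→Ref (6); capacity 5 + 6 = 11.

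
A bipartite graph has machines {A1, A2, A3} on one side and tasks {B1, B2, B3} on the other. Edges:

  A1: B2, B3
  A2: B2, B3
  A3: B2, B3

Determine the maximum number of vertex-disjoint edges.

Unit-capacity flow: source→left, listed edges, right→sink; max matching = max flow.
Augmenting path A1→B2 (+1); matched 1.
Augmenting path A2→B3 (+1); matched 2.
No augmenting path remains; maximum matching = 2.
König certificate: {B2, B3} is a vertex cover of size 2 (every listed pair touches it), so no matching can be larger.

2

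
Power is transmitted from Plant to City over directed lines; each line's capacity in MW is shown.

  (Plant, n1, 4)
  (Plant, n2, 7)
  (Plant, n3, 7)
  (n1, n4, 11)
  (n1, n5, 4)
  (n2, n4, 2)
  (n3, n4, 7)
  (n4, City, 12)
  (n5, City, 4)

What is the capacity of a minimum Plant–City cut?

Augment Plant→n1→n4→City: bottleneck 4, flow now 4.
Augment Plant→n2→n4→City: bottleneck 2, flow now 6.
Augment Plant→n3→n4→City: bottleneck 6, flow now 12.
Augment Plant→n3→n4→n1→n5→City: bottleneck 1, flow now 13. (uses reverse residual edge)
No augmenting path remains; maximum flow = 13.
By max-flow min-cut, the minimum cut capacity equals the max flow.
In the residual graph, reachable from Plant: {Plant, n2}.
Min-cut edges: Plant→n1 (4), Plant→n3 (7), n2→n4 (2); capacity 4 + 7 + 2 = 13.

13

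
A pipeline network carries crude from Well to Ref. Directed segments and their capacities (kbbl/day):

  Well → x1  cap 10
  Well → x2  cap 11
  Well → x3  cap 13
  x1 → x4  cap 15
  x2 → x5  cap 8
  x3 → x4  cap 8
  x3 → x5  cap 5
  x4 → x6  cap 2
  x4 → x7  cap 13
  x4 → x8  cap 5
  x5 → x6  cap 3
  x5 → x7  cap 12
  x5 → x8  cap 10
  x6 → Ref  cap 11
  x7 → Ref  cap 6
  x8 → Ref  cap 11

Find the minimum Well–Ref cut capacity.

Augment Well→x1→x4→x6→Ref: bottleneck 2, flow now 2.
Augment Well→x1→x4→x7→Ref: bottleneck 6, flow now 8.
Augment Well→x1→x4→x8→Ref: bottleneck 2, flow now 10.
Augment Well→x2→x5→x6→Ref: bottleneck 3, flow now 13.
Augment Well→x2→x5→x8→Ref: bottleneck 5, flow now 18.
Augment Well→x3→x4→x8→Ref: bottleneck 3, flow now 21.
Augment Well→x3→x5→x8→Ref: bottleneck 1, flow now 22.
No augmenting path remains; maximum flow = 22.
By max-flow min-cut, the minimum cut capacity equals the max flow.
In the residual graph, reachable from Well: {Well, x1, x2, x3, x4, x5, x7, x8}.
Min-cut edges: x4→x6 (2), x5→x6 (3), x7→Ref (6), x8→Ref (11); capacity 2 + 3 + 6 + 11 = 22.

22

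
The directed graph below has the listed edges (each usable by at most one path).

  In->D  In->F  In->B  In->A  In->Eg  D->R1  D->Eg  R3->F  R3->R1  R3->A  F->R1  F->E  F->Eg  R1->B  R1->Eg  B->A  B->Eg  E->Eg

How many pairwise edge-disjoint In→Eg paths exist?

Assign every edge capacity 1; by Menger, the answer equals the max flow.
Path In→Eg (+1); total 1.
Path In→D→Eg (+1); total 2.
Path In→F→Eg (+1); total 3.
Path In→B→Eg (+1); total 4.
No residual In→Eg path; max flow = 4.
Certifying cut of size 4: {In→B, In→D, In→Eg, In→F}.

4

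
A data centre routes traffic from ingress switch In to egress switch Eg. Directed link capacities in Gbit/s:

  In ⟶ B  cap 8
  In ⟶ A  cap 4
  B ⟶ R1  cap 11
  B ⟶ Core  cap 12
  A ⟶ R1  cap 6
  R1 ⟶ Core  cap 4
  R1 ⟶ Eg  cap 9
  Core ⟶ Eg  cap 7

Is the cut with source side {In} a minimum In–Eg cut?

Given cut capacity: 8 + 4 = 12.
Augment In→B→R1→Eg: bottleneck 8, flow now 8.
Augment In→A→R1→Eg: bottleneck 1, flow now 9.
Augment In→A→R1→Core→Eg: bottleneck 3, flow now 12.
No augmenting path remains; maximum flow = 12.
Cut capacity 12 equals the max flow, so it is a minimum cut.

Yes — it is a minimum cut (capacity 12).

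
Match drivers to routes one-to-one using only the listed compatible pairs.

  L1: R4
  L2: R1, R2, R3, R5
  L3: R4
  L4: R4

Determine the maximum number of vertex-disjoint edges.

Unit-capacity flow: source→left, listed edges, right→sink; max matching = max flow.
Augmenting path L1→R4 (+1); matched 1.
Augmenting path L2→R1 (+1); matched 2.
No augmenting path remains; maximum matching = 2.
König certificate: {L2, R4} is a vertex cover of size 2 (every listed pair touches it), so no matching can be larger.

2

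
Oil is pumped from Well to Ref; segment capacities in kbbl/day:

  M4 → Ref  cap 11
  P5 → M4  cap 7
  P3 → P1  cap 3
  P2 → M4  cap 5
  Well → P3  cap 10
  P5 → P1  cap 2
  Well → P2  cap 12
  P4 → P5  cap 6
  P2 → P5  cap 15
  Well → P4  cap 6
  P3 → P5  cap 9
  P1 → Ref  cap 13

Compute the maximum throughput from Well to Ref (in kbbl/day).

Augment Well→P3→P1→Ref: bottleneck 3, flow now 3.
Augment Well→P2→M4→Ref: bottleneck 5, flow now 8.
Augment Well→P3→P5→P1→Ref: bottleneck 2, flow now 10.
Augment Well→P3→P5→M4→Ref: bottleneck 5, flow now 15.
Augment Well→P2→P5→M4→Ref: bottleneck 1, flow now 16.
No augmenting path remains; maximum flow = 16.
In the residual graph, reachable from Well: {Well, P3, P2, P4, P5, M4}.
Min-cut edges: P3→P1 (3), P5→P1 (2), M4→Ref (11); capacity 3 + 2 + 11 = 16.
This cut is saturated, so no flow can exceed 16.

16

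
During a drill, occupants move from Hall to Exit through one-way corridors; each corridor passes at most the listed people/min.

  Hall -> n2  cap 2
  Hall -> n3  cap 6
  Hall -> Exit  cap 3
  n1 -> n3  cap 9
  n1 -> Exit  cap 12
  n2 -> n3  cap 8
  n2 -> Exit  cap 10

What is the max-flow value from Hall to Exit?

Augment Hall→Exit: bottleneck 3, flow now 3.
Augment Hall→n2→Exit: bottleneck 2, flow now 5.
No augmenting path remains; maximum flow = 5.
In the residual graph, reachable from Hall: {Hall, n3}.
Min-cut edges: Hall→n2 (2), Hall→Exit (3); capacity 2 + 3 = 5.
This cut is saturated, so no flow can exceed 5.

5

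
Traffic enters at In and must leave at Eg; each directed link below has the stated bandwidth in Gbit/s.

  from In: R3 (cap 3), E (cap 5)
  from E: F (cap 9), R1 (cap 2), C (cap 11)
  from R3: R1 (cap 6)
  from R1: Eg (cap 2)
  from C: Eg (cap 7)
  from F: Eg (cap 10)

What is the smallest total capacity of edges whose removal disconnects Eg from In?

Augment In→E→R1→Eg: bottleneck 2, flow now 2.
Augment In→E→C→Eg: bottleneck 3, flow now 5.
Augment In→R3→R1→E→C→Eg: bottleneck 2, flow now 7. (uses reverse residual edge)
No augmenting path remains; maximum flow = 7.
By max-flow min-cut, the minimum cut capacity equals the max flow.
In the residual graph, reachable from In: {In, R3, R1}.
Min-cut edges: In→E (5), R1→Eg (2); capacity 5 + 2 = 7.

7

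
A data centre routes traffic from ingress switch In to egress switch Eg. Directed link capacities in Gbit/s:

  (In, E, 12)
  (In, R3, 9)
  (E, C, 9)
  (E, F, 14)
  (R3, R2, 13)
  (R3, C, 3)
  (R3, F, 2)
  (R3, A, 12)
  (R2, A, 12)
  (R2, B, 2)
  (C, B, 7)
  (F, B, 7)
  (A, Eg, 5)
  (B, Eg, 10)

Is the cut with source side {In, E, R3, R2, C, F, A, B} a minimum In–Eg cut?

Yes — it is a minimum cut (capacity 15).

Given cut capacity: 5 + 10 = 15.
Augment In→R3→A→Eg: bottleneck 5, flow now 5.
Augment In→E→C→B→Eg: bottleneck 7, flow now 12.
Augment In→E→F→B→Eg: bottleneck 3, flow now 15.
No augmenting path remains; maximum flow = 15.
Cut capacity 15 equals the max flow, so it is a minimum cut.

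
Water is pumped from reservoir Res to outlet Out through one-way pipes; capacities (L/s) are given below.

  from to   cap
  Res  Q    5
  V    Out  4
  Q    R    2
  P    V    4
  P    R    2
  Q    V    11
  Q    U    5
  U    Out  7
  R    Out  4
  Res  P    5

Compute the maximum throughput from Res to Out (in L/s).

10

Augment Res→P→R→Out: bottleneck 2, flow now 2.
Augment Res→P→V→Out: bottleneck 3, flow now 5.
Augment Res→Q→R→Out: bottleneck 2, flow now 7.
Augment Res→Q→U→Out: bottleneck 3, flow now 10.
No augmenting path remains; maximum flow = 10.
In the residual graph, reachable from Res: {Res}.
Min-cut edges: Res→P (5), Res→Q (5); capacity 5 + 5 = 10.
This cut is saturated, so no flow can exceed 10.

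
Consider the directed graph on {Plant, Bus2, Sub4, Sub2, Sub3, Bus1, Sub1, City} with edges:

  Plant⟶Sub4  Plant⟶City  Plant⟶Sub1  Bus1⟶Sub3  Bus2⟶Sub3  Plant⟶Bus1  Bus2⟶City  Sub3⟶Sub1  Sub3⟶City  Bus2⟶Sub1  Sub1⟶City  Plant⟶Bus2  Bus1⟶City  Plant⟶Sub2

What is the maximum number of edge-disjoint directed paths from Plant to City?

4

Assign every edge capacity 1; by Menger, the answer equals the max flow.
Path Plant→City (+1); total 1.
Path Plant→Bus2→City (+1); total 2.
Path Plant→Bus1→City (+1); total 3.
Path Plant→Sub1→City (+1); total 4.
No residual Plant→City path; max flow = 4.
Certifying cut of size 4: {Plant→Bus1, Plant→Bus2, Plant→City, Plant→Sub1}.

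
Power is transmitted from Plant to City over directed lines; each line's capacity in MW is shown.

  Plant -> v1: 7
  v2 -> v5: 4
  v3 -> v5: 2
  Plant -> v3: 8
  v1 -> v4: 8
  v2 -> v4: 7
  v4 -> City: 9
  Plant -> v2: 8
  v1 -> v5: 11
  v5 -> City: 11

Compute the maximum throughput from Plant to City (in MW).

17

Augment Plant→v1→v4→City: bottleneck 7, flow now 7.
Augment Plant→v2→v4→City: bottleneck 2, flow now 9.
Augment Plant→v2→v5→City: bottleneck 4, flow now 13.
Augment Plant→v3→v5→City: bottleneck 2, flow now 15.
Augment Plant→v2→v4→v1→v5→City: bottleneck 2, flow now 17. (uses reverse residual edge)
No augmenting path remains; maximum flow = 17.
In the residual graph, reachable from Plant: {Plant, v3}.
Min-cut edges: Plant→v1 (7), Plant→v2 (8), v3→v5 (2); capacity 7 + 8 + 2 = 17.
This cut is saturated, so no flow can exceed 17.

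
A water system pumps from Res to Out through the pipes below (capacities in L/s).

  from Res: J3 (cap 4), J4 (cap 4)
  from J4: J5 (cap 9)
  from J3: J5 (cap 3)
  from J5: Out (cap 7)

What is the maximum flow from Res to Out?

Augment Res→J4→J5→Out: bottleneck 4, flow now 4.
Augment Res→J3→J5→Out: bottleneck 3, flow now 7.
No augmenting path remains; maximum flow = 7.
In the residual graph, reachable from Res: {Res, J3}.
Min-cut edges: Res→J4 (4), J3→J5 (3); capacity 4 + 3 = 7.
This cut is saturated, so no flow can exceed 7.

7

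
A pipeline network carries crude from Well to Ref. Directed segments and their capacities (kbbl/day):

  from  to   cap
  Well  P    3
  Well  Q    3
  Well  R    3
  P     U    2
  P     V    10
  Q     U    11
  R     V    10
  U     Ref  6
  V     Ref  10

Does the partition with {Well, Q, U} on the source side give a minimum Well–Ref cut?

No — its capacity is 12, but the minimum cut has capacity 9.

Given cut capacity: 3 + 3 + 6 = 12.
Augment Well→P→U→Ref: bottleneck 2, flow now 2.
Augment Well→P→V→Ref: bottleneck 1, flow now 3.
Augment Well→Q→U→Ref: bottleneck 3, flow now 6.
Augment Well→R→V→Ref: bottleneck 3, flow now 9.
No augmenting path remains; maximum flow = 9.
In the residual graph, reachable from Well: {Well}.
Min-cut edges: Well→P (3), Well→Q (3), Well→R (3); capacity 3 + 3 + 3 = 9.
Cut capacity 12 exceeds the max flow 9, so it is not minimum.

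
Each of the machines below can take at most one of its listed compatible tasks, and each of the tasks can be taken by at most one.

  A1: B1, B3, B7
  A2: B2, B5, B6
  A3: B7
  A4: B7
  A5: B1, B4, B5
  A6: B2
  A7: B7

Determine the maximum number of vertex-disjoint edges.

5

Unit-capacity flow: source→left, listed edges, right→sink; max matching = max flow.
Augmenting path A1→B1 (+1); matched 1.
Augmenting path A2→B2 (+1); matched 2.
Augmenting path A3→B7 (+1); matched 3.
Augmenting path A5→B4 (+1); matched 4.
Augmenting path A6→B2→A2→B5 (+1); matched 5.
No augmenting path remains; maximum matching = 5.
König certificate: {A1, A2, A5, A6, B7} is a vertex cover of size 5 (every listed pair touches it), so no matching can be larger.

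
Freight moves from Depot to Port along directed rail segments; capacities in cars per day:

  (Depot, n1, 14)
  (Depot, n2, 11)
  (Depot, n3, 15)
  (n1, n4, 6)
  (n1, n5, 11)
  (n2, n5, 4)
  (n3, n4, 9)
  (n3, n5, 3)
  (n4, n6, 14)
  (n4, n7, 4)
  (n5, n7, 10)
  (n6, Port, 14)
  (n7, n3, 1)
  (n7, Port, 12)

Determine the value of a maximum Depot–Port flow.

Augment Depot→n1→n4→n6→Port: bottleneck 6, flow now 6.
Augment Depot→n1→n5→n7→Port: bottleneck 8, flow now 14.
Augment Depot→n2→n5→n7→Port: bottleneck 2, flow now 16.
Augment Depot→n3→n4→n6→Port: bottleneck 8, flow now 24.
Augment Depot→n3→n4→n7→Port: bottleneck 1, flow now 25.
No augmenting path remains; maximum flow = 25.
In the residual graph, reachable from Depot: {Depot, n1, n2, n3, n5}.
Min-cut edges: n1→n4 (6), n3→n4 (9), n5→n7 (10); capacity 6 + 9 + 10 = 25.
This cut is saturated, so no flow can exceed 25.

25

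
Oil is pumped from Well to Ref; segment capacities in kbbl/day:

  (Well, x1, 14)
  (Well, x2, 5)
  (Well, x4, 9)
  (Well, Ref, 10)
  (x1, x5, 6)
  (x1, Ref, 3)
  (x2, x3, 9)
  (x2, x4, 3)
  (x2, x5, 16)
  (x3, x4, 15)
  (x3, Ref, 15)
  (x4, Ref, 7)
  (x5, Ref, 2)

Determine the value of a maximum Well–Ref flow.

Augment Well→Ref: bottleneck 10, flow now 10.
Augment Well→x1→Ref: bottleneck 3, flow now 13.
Augment Well→x4→Ref: bottleneck 7, flow now 20.
Augment Well→x1→x5→Ref: bottleneck 2, flow now 22.
Augment Well→x2→x3→Ref: bottleneck 5, flow now 27.
No augmenting path remains; maximum flow = 27.
In the residual graph, reachable from Well: {Well, x1, x4, x5}.
Min-cut edges: Well→x2 (5), Well→Ref (10), x1→Ref (3), x4→Ref (7), x5→Ref (2); capacity 5 + 10 + 3 + 7 + 2 = 27.
This cut is saturated, so no flow can exceed 27.

27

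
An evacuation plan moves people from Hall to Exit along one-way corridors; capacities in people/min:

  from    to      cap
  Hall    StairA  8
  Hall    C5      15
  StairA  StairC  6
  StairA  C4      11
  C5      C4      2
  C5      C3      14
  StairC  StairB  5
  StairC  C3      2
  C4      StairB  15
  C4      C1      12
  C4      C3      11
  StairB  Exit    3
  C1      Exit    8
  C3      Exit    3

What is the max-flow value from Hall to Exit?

Augment Hall→C5→C3→Exit: bottleneck 3, flow now 3.
Augment Hall→StairA→StairC→StairB→Exit: bottleneck 3, flow now 6.
Augment Hall→StairA→C4→C1→Exit: bottleneck 5, flow now 11.
Augment Hall→C5→C4→C1→Exit: bottleneck 2, flow now 13.
No augmenting path remains; maximum flow = 13.
In the residual graph, reachable from Hall: {Hall, C5, C3}.
Min-cut edges: Hall→StairA (8), C5→C4 (2), C3→Exit (3); capacity 8 + 2 + 3 = 13.
This cut is saturated, so no flow can exceed 13.

13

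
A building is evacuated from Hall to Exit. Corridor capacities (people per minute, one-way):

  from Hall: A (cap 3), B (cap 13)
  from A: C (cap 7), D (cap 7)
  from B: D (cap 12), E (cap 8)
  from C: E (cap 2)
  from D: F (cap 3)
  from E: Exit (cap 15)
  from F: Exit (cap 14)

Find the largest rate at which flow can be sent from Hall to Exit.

13

Augment Hall→B→E→Exit: bottleneck 8, flow now 8.
Augment Hall→A→C→E→Exit: bottleneck 2, flow now 10.
Augment Hall→A→D→F→Exit: bottleneck 1, flow now 11.
Augment Hall→B→D→F→Exit: bottleneck 2, flow now 13.
No augmenting path remains; maximum flow = 13.
In the residual graph, reachable from Hall: {Hall, A, B, C, D}.
Min-cut edges: B→E (8), C→E (2), D→F (3); capacity 8 + 2 + 3 = 13.
This cut is saturated, so no flow can exceed 13.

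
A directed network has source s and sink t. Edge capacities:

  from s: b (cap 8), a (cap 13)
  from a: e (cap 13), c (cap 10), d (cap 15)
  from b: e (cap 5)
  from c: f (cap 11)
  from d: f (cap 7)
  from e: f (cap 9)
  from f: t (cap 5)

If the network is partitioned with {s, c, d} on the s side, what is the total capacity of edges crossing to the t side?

Edges leaving {s, c, d}: s→a (13), s→b (8), c→f (11), d→f (7).
Cut capacity = 13 + 8 + 11 + 7 = 39.

39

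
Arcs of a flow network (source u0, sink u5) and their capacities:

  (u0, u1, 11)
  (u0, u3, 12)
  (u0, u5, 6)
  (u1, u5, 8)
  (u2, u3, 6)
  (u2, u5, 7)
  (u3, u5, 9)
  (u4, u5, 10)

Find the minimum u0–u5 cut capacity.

23

Augment u0→u5: bottleneck 6, flow now 6.
Augment u0→u1→u5: bottleneck 8, flow now 14.
Augment u0→u3→u5: bottleneck 9, flow now 23.
No augmenting path remains; maximum flow = 23.
By max-flow min-cut, the minimum cut capacity equals the max flow.
In the residual graph, reachable from u0: {u0, u1, u3}.
Min-cut edges: u0→u5 (6), u1→u5 (8), u3→u5 (9); capacity 6 + 8 + 9 = 23.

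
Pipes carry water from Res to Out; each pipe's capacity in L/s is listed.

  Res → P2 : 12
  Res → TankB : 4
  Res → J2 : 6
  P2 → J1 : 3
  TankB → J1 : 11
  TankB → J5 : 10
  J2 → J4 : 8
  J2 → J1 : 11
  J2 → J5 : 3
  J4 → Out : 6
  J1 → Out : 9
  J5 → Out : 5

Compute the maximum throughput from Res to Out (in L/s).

Augment Res→P2→J1→Out: bottleneck 3, flow now 3.
Augment Res→TankB→J1→Out: bottleneck 4, flow now 7.
Augment Res→J2→J4→Out: bottleneck 6, flow now 13.
No augmenting path remains; maximum flow = 13.
In the residual graph, reachable from Res: {Res, P2}.
Min-cut edges: Res→TankB (4), Res→J2 (6), P2→J1 (3); capacity 4 + 6 + 3 = 13.
This cut is saturated, so no flow can exceed 13.

13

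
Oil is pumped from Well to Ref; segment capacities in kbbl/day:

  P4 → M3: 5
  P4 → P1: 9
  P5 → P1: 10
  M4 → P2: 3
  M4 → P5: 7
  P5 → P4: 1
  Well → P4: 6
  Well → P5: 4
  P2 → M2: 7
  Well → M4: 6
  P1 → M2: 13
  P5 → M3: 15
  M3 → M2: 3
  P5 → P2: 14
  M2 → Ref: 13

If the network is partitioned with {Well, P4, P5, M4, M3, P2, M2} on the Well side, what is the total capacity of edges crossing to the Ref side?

32

Edges leaving {Well, P4, P5, M4, M3, P2, M2}: P4→P1 (9), P5→P1 (10), M2→Ref (13).
Cut capacity = 9 + 10 + 13 = 32.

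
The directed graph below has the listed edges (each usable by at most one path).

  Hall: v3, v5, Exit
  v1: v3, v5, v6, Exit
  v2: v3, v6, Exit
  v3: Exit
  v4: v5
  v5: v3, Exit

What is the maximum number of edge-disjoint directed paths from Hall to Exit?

Assign every edge capacity 1; by Menger, the answer equals the max flow.
Path Hall→Exit (+1); total 1.
Path Hall→v3→Exit (+1); total 2.
Path Hall→v5→Exit (+1); total 3.
No residual Hall→Exit path; max flow = 3.
Certifying cut of size 3: {Hall→Exit, Hall→v3, Hall→v5}.

3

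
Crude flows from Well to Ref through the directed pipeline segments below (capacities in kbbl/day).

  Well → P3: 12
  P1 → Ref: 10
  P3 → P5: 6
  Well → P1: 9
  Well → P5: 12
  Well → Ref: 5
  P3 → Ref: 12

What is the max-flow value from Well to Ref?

26

Augment Well→Ref: bottleneck 5, flow now 5.
Augment Well→P1→Ref: bottleneck 9, flow now 14.
Augment Well→P3→Ref: bottleneck 12, flow now 26.
No augmenting path remains; maximum flow = 26.
In the residual graph, reachable from Well: {Well, P5}.
Min-cut edges: Well→P1 (9), Well→P3 (12), Well→Ref (5); capacity 9 + 12 + 5 = 26.
This cut is saturated, so no flow can exceed 26.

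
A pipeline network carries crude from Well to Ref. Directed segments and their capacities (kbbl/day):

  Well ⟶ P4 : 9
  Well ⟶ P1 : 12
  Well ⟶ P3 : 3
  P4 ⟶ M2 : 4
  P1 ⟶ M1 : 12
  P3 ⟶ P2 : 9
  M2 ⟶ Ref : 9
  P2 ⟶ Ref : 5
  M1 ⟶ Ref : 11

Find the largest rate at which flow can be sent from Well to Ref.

Augment Well→P4→M2→Ref: bottleneck 4, flow now 4.
Augment Well→P1→M1→Ref: bottleneck 11, flow now 15.
Augment Well→P3→P2→Ref: bottleneck 3, flow now 18.
No augmenting path remains; maximum flow = 18.
In the residual graph, reachable from Well: {Well, P4, P1, M1}.
Min-cut edges: Well→P3 (3), P4→M2 (4), M1→Ref (11); capacity 3 + 4 + 11 = 18.
This cut is saturated, so no flow can exceed 18.

18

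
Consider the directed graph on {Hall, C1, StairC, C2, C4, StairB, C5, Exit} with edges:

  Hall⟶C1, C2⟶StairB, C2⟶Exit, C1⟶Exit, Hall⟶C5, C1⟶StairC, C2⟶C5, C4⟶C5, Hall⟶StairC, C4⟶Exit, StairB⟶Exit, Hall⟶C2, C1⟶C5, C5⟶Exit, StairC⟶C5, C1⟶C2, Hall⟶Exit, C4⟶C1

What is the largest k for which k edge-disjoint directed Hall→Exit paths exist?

4

Assign every edge capacity 1; by Menger, the answer equals the max flow.
Path Hall→Exit (+1); total 1.
Path Hall→C1→Exit (+1); total 2.
Path Hall→C2→Exit (+1); total 3.
Path Hall→C5→Exit (+1); total 4.
No residual Hall→Exit path; max flow = 4.
Certifying cut of size 4: {C5→Exit, Hall→C1, Hall→C2, Hall→Exit}.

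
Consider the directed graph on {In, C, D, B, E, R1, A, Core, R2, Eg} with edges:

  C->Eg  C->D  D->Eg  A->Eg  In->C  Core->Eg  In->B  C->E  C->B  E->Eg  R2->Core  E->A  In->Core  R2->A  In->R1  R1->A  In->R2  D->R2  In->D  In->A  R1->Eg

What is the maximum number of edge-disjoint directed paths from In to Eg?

5

Assign every edge capacity 1; by Menger, the answer equals the max flow.
Path In→C→Eg (+1); total 1.
Path In→D→Eg (+1); total 2.
Path In→R1→Eg (+1); total 3.
Path In→A→Eg (+1); total 4.
Path In→Core→Eg (+1); total 5.
No residual In→Eg path; max flow = 5.
Certifying cut of size 5: {A→Eg, Core→Eg, In→C, In→D, In→R1}.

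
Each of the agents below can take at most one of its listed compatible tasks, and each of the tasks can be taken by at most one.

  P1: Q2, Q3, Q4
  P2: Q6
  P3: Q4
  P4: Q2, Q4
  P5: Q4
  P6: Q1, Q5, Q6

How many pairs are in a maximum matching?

Unit-capacity flow: source→left, listed edges, right→sink; max matching = max flow.
Augmenting path P1→Q2 (+1); matched 1.
Augmenting path P2→Q6 (+1); matched 2.
Augmenting path P3→Q4 (+1); matched 3.
Augmenting path P6→Q1 (+1); matched 4.
Augmenting path P4→Q2→P1→Q3 (+1); matched 5.
No augmenting path remains; maximum matching = 5.
König certificate: {P1, P2, P4, P6, Q4} is a vertex cover of size 5 (every listed pair touches it), so no matching can be larger.

5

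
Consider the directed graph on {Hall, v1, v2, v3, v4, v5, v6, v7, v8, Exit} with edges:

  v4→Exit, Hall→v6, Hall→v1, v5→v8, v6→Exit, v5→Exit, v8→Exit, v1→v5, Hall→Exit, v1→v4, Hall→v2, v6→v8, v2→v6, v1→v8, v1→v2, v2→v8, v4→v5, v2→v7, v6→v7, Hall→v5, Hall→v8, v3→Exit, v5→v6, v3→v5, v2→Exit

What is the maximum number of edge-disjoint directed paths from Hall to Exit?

Assign every edge capacity 1; by Menger, the answer equals the max flow.
Path Hall→Exit (+1); total 1.
Path Hall→v2→Exit (+1); total 2.
Path Hall→v5→Exit (+1); total 3.
Path Hall→v6→Exit (+1); total 4.
Path Hall→v8→Exit (+1); total 5.
Path Hall→v1→v4→Exit (+1); total 6.
No residual Hall→Exit path; max flow = 6.
Certifying cut of size 6: {Hall→Exit, Hall→v1, Hall→v2, Hall→v5, Hall→v6, Hall→v8}.

6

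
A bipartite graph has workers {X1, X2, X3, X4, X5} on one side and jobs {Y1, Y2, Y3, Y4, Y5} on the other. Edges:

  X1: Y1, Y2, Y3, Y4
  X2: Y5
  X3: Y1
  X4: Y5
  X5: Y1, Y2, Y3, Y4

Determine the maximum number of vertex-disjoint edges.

4

Unit-capacity flow: source→left, listed edges, right→sink; max matching = max flow.
Augmenting path X1→Y1 (+1); matched 1.
Augmenting path X2→Y5 (+1); matched 2.
Augmenting path X5→Y2 (+1); matched 3.
Augmenting path X3→Y1→X1→Y3 (+1); matched 4.
No augmenting path remains; maximum matching = 4.
König certificate: {X1, X3, X5, Y5} is a vertex cover of size 4 (every listed pair touches it), so no matching can be larger.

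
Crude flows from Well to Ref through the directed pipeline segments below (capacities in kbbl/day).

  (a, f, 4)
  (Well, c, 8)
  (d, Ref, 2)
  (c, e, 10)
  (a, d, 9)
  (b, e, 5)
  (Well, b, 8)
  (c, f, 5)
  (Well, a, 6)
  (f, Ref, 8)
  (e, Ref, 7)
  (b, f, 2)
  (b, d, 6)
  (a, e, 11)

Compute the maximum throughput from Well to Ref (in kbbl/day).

Augment Well→a→d→Ref: bottleneck 2, flow now 2.
Augment Well→a→e→Ref: bottleneck 4, flow now 6.
Augment Well→b→e→Ref: bottleneck 3, flow now 9.
Augment Well→b→f→Ref: bottleneck 2, flow now 11.
Augment Well→c→f→Ref: bottleneck 5, flow now 16.
Augment Well→b→d→a→f→Ref: bottleneck 1, flow now 17. (uses reverse residual edge)
No augmenting path remains; maximum flow = 17.
In the residual graph, reachable from Well: {Well, a, b, c, d, e, f}.
Min-cut edges: d→Ref (2), e→Ref (7), f→Ref (8); capacity 2 + 7 + 8 = 17.
This cut is saturated, so no flow can exceed 17.

17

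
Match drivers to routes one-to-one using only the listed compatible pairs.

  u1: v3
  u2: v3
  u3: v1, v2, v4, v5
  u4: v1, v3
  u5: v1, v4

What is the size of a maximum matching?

Unit-capacity flow: source→left, listed edges, right→sink; max matching = max flow.
Augmenting path u1→v3 (+1); matched 1.
Augmenting path u3→v1 (+1); matched 2.
Augmenting path u5→v4 (+1); matched 3.
Augmenting path u4→v1→u3→v2 (+1); matched 4.
No augmenting path remains; maximum matching = 4.
König certificate: {u3, u4, u5, v3} is a vertex cover of size 4 (every listed pair touches it), so no matching can be larger.

4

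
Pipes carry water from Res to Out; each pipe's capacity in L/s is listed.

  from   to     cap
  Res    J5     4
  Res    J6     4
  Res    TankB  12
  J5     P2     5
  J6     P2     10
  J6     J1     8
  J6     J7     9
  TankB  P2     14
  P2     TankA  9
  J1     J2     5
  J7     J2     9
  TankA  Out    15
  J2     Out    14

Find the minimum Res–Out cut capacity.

13

Augment Res→J5→P2→TankA→Out: bottleneck 4, flow now 4.
Augment Res→J6→P2→TankA→Out: bottleneck 4, flow now 8.
Augment Res→TankB→P2→TankA→Out: bottleneck 1, flow now 9.
Augment Res→TankB→P2→J6→J1→J2→Out: bottleneck 4, flow now 13. (uses reverse residual edge)
No augmenting path remains; maximum flow = 13.
By max-flow min-cut, the minimum cut capacity equals the max flow.
In the residual graph, reachable from Res: {Res, J5, TankB, P2}.
Min-cut edges: Res→J6 (4), P2→TankA (9); capacity 4 + 9 = 13.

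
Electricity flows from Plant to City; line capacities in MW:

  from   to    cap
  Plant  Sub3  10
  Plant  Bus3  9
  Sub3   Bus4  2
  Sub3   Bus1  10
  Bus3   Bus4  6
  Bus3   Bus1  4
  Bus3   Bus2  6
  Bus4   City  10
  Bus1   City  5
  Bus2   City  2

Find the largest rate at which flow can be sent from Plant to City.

Augment Plant→Sub3→Bus4→City: bottleneck 2, flow now 2.
Augment Plant→Sub3→Bus1→City: bottleneck 5, flow now 7.
Augment Plant→Bus3→Bus4→City: bottleneck 6, flow now 13.
Augment Plant→Bus3→Bus2→City: bottleneck 2, flow now 15.
No augmenting path remains; maximum flow = 15.
In the residual graph, reachable from Plant: {Plant, Sub3, Bus3, Bus1, Bus2}.
Min-cut edges: Sub3→Bus4 (2), Bus3→Bus4 (6), Bus1→City (5), Bus2→City (2); capacity 2 + 6 + 5 + 2 = 15.
This cut is saturated, so no flow can exceed 15.

15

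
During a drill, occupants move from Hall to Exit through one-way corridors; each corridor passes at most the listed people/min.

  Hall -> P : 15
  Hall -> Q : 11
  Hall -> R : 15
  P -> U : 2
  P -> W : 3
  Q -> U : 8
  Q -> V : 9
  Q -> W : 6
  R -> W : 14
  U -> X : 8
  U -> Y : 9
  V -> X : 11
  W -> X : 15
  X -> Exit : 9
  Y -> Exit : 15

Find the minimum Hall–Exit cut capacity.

18

Augment Hall→P→U→X→Exit: bottleneck 2, flow now 2.
Augment Hall→P→W→X→Exit: bottleneck 3, flow now 5.
Augment Hall→Q→U→X→Exit: bottleneck 4, flow now 9.
Augment Hall→Q→U→Y→Exit: bottleneck 4, flow now 13.
Augment Hall→Q→V→X→U→Y→Exit: bottleneck 3, flow now 16. (uses reverse residual edge)
Augment Hall→R→W→X→U→Y→Exit: bottleneck 2, flow now 18. (uses reverse residual edge)
No augmenting path remains; maximum flow = 18.
By max-flow min-cut, the minimum cut capacity equals the max flow.
In the residual graph, reachable from Hall: {Hall, P, Q, R, U, V, W, X}.
Min-cut edges: U→Y (9), X→Exit (9); capacity 9 + 9 = 18.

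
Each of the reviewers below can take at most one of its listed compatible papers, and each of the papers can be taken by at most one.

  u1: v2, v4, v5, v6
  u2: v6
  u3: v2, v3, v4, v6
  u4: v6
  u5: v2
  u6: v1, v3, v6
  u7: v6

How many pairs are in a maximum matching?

Unit-capacity flow: source→left, listed edges, right→sink; max matching = max flow.
Augmenting path u1→v2 (+1); matched 1.
Augmenting path u2→v6 (+1); matched 2.
Augmenting path u3→v3 (+1); matched 3.
Augmenting path u6→v1 (+1); matched 4.
Augmenting path u5→v2→u1→v4 (+1); matched 5.
No augmenting path remains; maximum matching = 5.
König certificate: {u1, u3, u5, u6, v6} is a vertex cover of size 5 (every listed pair touches it), so no matching can be larger.

5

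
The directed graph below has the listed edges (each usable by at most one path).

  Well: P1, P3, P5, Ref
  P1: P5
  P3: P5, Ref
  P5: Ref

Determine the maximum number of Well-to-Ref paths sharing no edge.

3

Assign every edge capacity 1; by Menger, the answer equals the max flow.
Path Well→Ref (+1); total 1.
Path Well→P3→Ref (+1); total 2.
Path Well→P5→Ref (+1); total 3.
No residual Well→Ref path; max flow = 3.
Certifying cut of size 3: {P5→Ref, Well→P3, Well→Ref}.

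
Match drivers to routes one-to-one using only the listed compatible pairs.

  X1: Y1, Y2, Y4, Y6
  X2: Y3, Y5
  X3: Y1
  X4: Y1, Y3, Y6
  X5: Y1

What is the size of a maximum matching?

4

Unit-capacity flow: source→left, listed edges, right→sink; max matching = max flow.
Augmenting path X1→Y1 (+1); matched 1.
Augmenting path X2→Y3 (+1); matched 2.
Augmenting path X4→Y6 (+1); matched 3.
Augmenting path X3→Y1→X1→Y2 (+1); matched 4.
No augmenting path remains; maximum matching = 4.
König certificate: {X1, X2, X4, Y1} is a vertex cover of size 4 (every listed pair touches it), so no matching can be larger.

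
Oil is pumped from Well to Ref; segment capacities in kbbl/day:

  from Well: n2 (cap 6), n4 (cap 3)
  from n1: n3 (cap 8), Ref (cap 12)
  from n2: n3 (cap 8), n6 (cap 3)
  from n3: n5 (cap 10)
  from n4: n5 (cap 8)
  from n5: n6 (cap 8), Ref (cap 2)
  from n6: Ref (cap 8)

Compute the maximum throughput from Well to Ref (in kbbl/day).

Augment Well→n2→n6→Ref: bottleneck 3, flow now 3.
Augment Well→n4→n5→Ref: bottleneck 2, flow now 5.
Augment Well→n4→n5→n6→Ref: bottleneck 1, flow now 6.
Augment Well→n2→n3→n5→n6→Ref: bottleneck 3, flow now 9.
No augmenting path remains; maximum flow = 9.
In the residual graph, reachable from Well: {Well}.
Min-cut edges: Well→n2 (6), Well→n4 (3); capacity 6 + 3 = 9.
This cut is saturated, so no flow can exceed 9.

9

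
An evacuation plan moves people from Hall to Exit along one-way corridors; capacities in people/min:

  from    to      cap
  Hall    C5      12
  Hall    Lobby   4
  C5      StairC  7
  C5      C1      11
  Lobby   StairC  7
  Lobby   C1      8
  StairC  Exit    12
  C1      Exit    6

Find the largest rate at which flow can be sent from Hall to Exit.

16

Augment Hall→C5→StairC→Exit: bottleneck 7, flow now 7.
Augment Hall→C5→C1→Exit: bottleneck 5, flow now 12.
Augment Hall→Lobby→StairC→Exit: bottleneck 4, flow now 16.
No augmenting path remains; maximum flow = 16.
In the residual graph, reachable from Hall: {Hall}.
Min-cut edges: Hall→C5 (12), Hall→Lobby (4); capacity 12 + 4 = 16.
This cut is saturated, so no flow can exceed 16.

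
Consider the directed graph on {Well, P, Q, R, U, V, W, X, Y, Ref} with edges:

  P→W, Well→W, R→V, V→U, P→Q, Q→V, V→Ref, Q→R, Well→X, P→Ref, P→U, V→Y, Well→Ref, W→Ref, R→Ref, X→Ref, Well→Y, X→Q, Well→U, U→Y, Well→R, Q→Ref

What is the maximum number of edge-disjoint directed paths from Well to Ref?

4

Assign every edge capacity 1; by Menger, the answer equals the max flow.
Path Well→Ref (+1); total 1.
Path Well→R→Ref (+1); total 2.
Path Well→W→Ref (+1); total 3.
Path Well→X→Ref (+1); total 4.
No residual Well→Ref path; max flow = 4.
Certifying cut of size 4: {Well→R, Well→Ref, Well→W, Well→X}.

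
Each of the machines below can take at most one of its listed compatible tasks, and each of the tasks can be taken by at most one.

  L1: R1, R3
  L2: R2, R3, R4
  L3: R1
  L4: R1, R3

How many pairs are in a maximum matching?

3

Unit-capacity flow: source→left, listed edges, right→sink; max matching = max flow.
Augmenting path L1→R1 (+1); matched 1.
Augmenting path L2→R2 (+1); matched 2.
Augmenting path L4→R3 (+1); matched 3.
No augmenting path remains; maximum matching = 3.
König certificate: {L2, R1, R3} is a vertex cover of size 3 (every listed pair touches it), so no matching can be larger.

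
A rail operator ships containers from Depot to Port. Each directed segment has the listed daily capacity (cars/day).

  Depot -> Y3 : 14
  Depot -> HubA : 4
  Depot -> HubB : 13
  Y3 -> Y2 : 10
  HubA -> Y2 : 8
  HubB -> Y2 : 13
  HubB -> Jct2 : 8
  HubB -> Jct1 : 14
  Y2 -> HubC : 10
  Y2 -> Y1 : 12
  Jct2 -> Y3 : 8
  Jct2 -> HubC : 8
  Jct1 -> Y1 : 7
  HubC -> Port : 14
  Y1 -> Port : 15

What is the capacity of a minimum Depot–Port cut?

27

Augment Depot→Y3→Y2→HubC→Port: bottleneck 10, flow now 10.
Augment Depot→HubA→Y2→Y1→Port: bottleneck 4, flow now 14.
Augment Depot→HubB→Y2→Y1→Port: bottleneck 8, flow now 22.
Augment Depot→HubB→Jct2→HubC→Port: bottleneck 4, flow now 26.
Augment Depot→HubB→Jct1→Y1→Port: bottleneck 1, flow now 27.
No augmenting path remains; maximum flow = 27.
By max-flow min-cut, the minimum cut capacity equals the max flow.
In the residual graph, reachable from Depot: {Depot, Y3}.
Min-cut edges: Depot→HubA (4), Depot→HubB (13), Y3→Y2 (10); capacity 4 + 13 + 10 = 27.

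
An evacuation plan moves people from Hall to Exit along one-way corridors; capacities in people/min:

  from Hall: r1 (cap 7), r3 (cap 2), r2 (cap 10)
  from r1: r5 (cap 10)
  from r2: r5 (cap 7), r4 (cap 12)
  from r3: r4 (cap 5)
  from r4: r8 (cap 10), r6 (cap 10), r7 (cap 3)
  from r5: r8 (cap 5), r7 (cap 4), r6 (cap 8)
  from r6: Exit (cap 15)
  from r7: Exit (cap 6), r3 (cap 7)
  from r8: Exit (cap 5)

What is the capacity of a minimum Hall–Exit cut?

Augment Hall→r1→r5→r6→Exit: bottleneck 7, flow now 7.
Augment Hall→r2→r4→r6→Exit: bottleneck 8, flow now 15.
Augment Hall→r2→r4→r7→Exit: bottleneck 2, flow now 17.
Augment Hall→r3→r4→r7→Exit: bottleneck 1, flow now 18.
Augment Hall→r3→r4→r8→Exit: bottleneck 1, flow now 19.
No augmenting path remains; maximum flow = 19.
By max-flow min-cut, the minimum cut capacity equals the max flow.
In the residual graph, reachable from Hall: {Hall}.
Min-cut edges: Hall→r1 (7), Hall→r2 (10), Hall→r3 (2); capacity 7 + 10 + 2 = 19.

19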